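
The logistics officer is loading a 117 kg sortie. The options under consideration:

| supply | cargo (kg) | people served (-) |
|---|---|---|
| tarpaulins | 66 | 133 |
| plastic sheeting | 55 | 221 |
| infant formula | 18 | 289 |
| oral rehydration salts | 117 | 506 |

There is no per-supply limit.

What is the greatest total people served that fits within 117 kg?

1734

Best packing: 6×infant formula — 108 kg, 1734 total.
That's the maximum — no swap from here does better than 1734.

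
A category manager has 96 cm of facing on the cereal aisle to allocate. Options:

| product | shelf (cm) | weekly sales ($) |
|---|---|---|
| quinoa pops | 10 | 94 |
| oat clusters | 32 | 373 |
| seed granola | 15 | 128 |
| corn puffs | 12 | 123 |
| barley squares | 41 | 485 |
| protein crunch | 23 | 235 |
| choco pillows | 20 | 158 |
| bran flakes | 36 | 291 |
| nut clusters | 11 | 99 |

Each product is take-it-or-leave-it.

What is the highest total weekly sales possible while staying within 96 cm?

Filling by ratio: quinoa pops + oat clusters + corn puffs + barley squares for 1075, with 1 cm left unused.
Replace quinoa pops and corn puffs with protein crunch: the trade gains 18 net, giving 1093 at 96 cm.

1093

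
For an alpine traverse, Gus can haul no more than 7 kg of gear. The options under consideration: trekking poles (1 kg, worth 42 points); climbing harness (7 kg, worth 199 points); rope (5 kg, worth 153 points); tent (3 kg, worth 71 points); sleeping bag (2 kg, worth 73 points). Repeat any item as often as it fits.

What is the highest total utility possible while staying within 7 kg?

294

Best packing: 7×trekking poles — 7 kg, 294 total.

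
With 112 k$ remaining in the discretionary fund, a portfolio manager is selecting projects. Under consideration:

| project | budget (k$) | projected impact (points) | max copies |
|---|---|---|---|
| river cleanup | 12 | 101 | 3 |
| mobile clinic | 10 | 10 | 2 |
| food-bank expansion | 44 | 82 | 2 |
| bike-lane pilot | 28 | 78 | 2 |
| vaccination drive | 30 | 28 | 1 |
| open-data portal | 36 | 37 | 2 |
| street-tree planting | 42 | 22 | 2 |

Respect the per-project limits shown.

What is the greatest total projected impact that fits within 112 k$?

Best packing: 3×river cleanup + 2×mobile clinic + 2×bike-lane pilot — 112 k$, 479 total.

479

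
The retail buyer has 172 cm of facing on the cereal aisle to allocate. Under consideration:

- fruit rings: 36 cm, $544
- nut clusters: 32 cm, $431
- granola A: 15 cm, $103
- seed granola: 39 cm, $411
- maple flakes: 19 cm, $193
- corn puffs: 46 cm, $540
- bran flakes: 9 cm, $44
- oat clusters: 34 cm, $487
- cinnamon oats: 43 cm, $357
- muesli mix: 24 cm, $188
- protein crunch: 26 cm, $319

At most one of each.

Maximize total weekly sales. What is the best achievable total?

Greedy by ratio would take fruit rings + nut clusters + seed granola + oat clusters + protein crunch: 167 cm used, total 2192.
Dropping seed granola and protein crunch frees 65 cm; slotting in maple flakes + corn puffs (65 cm) lifts the total to 2195 at 167 cm.
The closest alternative, fruit rings + nut clusters + seed granola + oat clusters + protein crunch, reaches only 2192.

2195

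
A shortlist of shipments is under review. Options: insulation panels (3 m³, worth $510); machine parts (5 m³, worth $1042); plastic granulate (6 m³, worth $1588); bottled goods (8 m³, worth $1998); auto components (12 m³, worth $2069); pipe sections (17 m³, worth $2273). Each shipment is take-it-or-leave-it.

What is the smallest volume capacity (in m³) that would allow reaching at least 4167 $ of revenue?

19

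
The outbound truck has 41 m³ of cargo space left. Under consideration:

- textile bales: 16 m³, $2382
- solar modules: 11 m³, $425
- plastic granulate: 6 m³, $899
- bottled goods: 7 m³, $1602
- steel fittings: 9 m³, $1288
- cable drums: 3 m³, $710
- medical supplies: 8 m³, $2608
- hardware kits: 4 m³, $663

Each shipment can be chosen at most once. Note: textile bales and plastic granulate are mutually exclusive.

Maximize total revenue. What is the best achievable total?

Ranking by ratio (revenue/m³): medical supplies 326.00, cable drums 236.67, bottled goods 228.86.
Filling by ratio: plastic granulate + bottled goods + steel fittings + cable drums + medical supplies + hardware kits for 7770, with 4 m³ left unused.
Replace plastic granulate and steel fittings with textile bales: the trade gains 195 net, giving 7965 at 38 m³.
Next best is textile bales + bottled goods + steel fittings + medical supplies at 7880 (40 m³) — short by 85.

7965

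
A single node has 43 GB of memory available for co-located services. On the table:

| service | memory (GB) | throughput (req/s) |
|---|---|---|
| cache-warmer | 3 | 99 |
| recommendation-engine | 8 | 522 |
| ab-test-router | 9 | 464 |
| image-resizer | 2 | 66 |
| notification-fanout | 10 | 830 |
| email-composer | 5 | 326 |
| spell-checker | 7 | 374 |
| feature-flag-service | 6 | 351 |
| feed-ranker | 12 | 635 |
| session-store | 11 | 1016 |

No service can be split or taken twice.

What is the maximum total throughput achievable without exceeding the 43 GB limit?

3158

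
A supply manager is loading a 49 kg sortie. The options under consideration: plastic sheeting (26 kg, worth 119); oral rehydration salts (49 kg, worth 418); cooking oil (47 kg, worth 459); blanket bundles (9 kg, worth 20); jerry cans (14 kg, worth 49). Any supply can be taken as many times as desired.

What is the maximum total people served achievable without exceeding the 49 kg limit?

Cooking oil uses 47 of the 49 kg and totals 459.
That's the maximum — no swap from here does better than 459.

459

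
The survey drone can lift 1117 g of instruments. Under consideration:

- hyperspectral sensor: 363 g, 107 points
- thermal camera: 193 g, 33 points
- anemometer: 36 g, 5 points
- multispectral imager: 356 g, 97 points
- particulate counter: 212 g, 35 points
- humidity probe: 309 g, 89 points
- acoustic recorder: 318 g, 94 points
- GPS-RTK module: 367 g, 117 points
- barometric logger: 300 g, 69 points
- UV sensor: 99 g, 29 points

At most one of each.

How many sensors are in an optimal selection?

The maximum data value within 1117 g is 329.
For example humidity probe + acoustic recorder + GPS-RTK module + UV sensor achieves it, using 1093 g.
Any selection reaching 329 contains exactly 4 sensors.

4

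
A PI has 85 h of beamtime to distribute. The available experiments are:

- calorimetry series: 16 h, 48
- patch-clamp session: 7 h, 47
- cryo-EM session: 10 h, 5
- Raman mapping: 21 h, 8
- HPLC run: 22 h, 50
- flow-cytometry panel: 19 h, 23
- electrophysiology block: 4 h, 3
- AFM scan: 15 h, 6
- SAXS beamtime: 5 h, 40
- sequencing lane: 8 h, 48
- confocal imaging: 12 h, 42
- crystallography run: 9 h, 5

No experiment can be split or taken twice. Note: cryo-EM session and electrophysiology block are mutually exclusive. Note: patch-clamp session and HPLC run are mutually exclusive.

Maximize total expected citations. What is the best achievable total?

256

Density check — SAXS beamtime 8.00, patch-clamp session 6.71, sequencing lane 6.00, confocal imaging 3.50 are the best per h.
Taking calorimetry series + patch-clamp session + flow-cytometry panel + electrophysiology block + SAXS beamtime + sequencing lane + confocal imaging + crystallography run: 80 h used, 256 in expected citations.
The closest alternative, calorimetry series + patch-clamp session + flow-cytometry panel + AFM scan + SAXS beamtime + sequencing lane + confocal imaging, reaches only 254.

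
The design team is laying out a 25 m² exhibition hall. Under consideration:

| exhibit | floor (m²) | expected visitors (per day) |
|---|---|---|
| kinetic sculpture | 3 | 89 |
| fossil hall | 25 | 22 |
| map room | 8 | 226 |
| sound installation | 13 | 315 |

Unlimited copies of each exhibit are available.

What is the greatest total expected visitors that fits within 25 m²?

719

A density-first pass picks 8×kinetic sculpture — 712 at 24 m².
The 15 m² tied up in 5×kinetic sculpture is better spent on 2×map room — total rises to 719 (25 m²).
That's the maximum — no swap from here does better than 719.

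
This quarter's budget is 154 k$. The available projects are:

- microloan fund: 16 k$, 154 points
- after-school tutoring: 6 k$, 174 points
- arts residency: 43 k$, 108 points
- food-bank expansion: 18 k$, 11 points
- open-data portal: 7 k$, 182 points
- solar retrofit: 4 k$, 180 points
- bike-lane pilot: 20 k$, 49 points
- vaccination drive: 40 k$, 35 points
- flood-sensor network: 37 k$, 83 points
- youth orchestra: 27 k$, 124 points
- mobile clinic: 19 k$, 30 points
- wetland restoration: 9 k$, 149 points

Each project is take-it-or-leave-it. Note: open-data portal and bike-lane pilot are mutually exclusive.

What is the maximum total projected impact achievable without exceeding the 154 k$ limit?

1154

Taking microloan fund + after-school tutoring + arts residency + open-data portal + solar retrofit + flood-sensor network + youth orchestra + wetland restoration: 149 k$ used, 1154 in projected impact.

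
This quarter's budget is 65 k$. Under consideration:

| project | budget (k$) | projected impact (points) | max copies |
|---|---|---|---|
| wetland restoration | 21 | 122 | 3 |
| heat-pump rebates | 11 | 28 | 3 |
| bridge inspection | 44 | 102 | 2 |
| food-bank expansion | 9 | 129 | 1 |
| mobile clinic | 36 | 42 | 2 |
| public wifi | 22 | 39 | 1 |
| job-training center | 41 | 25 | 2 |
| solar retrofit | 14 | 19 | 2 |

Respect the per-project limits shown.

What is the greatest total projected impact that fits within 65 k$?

Best packing: 2×wetland restoration + heat-pump rebates + food-bank expansion — 62 k$, 401 total.

401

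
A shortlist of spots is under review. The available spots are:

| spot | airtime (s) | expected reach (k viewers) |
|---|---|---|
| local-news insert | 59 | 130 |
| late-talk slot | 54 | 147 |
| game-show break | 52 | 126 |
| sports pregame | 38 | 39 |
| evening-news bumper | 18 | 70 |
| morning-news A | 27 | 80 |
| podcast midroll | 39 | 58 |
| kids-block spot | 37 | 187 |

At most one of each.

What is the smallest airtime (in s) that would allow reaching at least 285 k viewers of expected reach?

82

Look for the lowest-airtime combination reaching 285.
evening-news bumper + morning-news A + kids-block spot reaches 337 using 82 s.
Below 82 s the best achievable stays under 285.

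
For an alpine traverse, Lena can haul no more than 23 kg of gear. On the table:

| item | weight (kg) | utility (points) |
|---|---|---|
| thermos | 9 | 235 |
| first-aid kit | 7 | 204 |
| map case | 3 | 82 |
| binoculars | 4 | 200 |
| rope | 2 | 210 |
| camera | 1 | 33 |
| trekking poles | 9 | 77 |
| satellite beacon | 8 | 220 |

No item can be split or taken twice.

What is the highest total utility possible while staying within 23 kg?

882

Greedy by ratio would take first-aid kit + binoculars + rope + camera + satellite beacon: 22 kg used, total 867.
The 8 kg tied up in satellite beacon is better spent on thermos — total rises to 882 (23 kg).
The closest alternative, first-aid kit + binoculars + rope + camera + satellite beacon, reaches only 867.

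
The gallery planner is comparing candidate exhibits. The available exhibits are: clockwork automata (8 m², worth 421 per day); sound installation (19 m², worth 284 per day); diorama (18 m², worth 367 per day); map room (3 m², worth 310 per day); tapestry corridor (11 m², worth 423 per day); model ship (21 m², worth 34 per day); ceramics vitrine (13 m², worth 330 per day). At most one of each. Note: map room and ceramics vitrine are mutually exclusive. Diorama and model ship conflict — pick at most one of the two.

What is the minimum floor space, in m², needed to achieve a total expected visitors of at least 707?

11

Need the lightest bundle worth ≥ 707.
Taking clockwork automata + map room gives 731 (≥ 707) for 11 m².
No combination under 11 m² hits 707.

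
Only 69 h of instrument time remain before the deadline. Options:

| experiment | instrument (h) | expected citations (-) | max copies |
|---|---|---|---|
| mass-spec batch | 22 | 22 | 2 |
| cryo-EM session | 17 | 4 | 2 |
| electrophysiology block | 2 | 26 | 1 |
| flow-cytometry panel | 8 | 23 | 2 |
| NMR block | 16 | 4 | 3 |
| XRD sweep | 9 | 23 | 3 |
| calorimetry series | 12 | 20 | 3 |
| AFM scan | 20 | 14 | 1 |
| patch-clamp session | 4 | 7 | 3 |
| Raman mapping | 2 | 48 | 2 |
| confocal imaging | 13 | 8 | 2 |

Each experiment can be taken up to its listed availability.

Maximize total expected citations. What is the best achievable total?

271

A density-first pass picks electrophysiology block + 2×flow-cytometry panel + 3×XRD sweep + 3×patch-clamp session + 2×Raman mapping — 258 at 61 h.
Replace patch-clamp session with calorimetry series: the trade gains 13 net, giving 271 at 69 h.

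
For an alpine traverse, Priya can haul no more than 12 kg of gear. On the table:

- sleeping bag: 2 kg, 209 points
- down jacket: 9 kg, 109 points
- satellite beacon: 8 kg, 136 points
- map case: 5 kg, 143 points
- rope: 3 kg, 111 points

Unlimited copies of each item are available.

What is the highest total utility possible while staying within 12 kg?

1254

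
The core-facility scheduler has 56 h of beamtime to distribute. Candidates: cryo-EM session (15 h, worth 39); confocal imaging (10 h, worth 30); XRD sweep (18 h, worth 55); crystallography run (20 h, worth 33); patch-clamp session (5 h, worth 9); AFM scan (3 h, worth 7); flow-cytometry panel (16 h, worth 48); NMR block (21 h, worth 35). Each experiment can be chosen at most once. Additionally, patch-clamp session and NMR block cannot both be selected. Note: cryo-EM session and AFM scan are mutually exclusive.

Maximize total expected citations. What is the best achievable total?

151

Filling by ratio: confocal imaging + XRD sweep + patch-clamp session + AFM scan + flow-cytometry panel for 149, with 4 h left unused.
Replace confocal imaging and AFM scan with cryo-EM session: the trade gains 2 net, giving 151 at 54 h.
Nothing else feasible within 56 h beats 151.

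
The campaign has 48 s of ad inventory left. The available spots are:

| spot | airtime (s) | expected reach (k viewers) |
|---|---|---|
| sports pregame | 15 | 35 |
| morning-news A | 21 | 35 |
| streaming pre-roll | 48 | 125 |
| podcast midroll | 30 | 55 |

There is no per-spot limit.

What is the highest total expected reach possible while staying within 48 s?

125

By expected reach per s: streaming pre-roll 2.60, sports pregame 2.33, podcast midroll 1.83 lead.
The ratio ordering already packs tightly: streaming pre-roll, 48 s, 125.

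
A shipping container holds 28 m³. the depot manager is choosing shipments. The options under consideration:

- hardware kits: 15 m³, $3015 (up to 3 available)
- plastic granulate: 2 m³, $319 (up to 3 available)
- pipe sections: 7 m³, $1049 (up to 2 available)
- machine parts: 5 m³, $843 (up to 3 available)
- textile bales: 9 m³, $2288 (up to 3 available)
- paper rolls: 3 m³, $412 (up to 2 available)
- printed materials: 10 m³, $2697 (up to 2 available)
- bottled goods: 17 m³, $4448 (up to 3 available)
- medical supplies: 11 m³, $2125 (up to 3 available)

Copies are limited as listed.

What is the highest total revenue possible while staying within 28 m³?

By revenue per m³: printed materials 269.70, bottled goods 261.65, textile bales 254.22, hardware kits 201.00 lead.
A density-first pass picks plastic granulate + machine parts + 2×printed materials — 6556 at 27 m³.
Dropping plastic granulate and machine parts and printed materials frees 17 m³; slotting in 2×textile bales (18 m³) lifts the total to 7273 at 28 m³.
No other feasible combination exceeds 7273.

7273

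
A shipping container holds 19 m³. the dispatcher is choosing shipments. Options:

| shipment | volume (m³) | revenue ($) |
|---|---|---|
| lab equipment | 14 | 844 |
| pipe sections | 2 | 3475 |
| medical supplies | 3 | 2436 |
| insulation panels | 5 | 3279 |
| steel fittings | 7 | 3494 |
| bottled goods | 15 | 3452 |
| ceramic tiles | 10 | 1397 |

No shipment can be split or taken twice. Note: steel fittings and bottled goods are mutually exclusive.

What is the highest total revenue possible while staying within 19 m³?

12684

Ranking by ratio (revenue/m³): pipe sections 1737.50, medical supplies 812.00, insulation panels 655.80.
The ratio ordering already packs tightly: pipe sections + medical supplies + insulation panels + steel fittings, 17 m³, 12684.
An exhaustive check of the 128 subsets confirms 12684.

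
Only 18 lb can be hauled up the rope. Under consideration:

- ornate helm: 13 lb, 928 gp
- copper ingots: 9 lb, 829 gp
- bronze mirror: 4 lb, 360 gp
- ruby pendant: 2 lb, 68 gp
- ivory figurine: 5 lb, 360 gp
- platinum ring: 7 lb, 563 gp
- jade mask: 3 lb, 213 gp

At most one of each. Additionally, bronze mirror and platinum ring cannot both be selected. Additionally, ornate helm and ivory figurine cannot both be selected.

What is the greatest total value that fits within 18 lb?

1549

Copper ingots + bronze mirror + ivory figurine uses 18 of the 18 lb and totals 1549.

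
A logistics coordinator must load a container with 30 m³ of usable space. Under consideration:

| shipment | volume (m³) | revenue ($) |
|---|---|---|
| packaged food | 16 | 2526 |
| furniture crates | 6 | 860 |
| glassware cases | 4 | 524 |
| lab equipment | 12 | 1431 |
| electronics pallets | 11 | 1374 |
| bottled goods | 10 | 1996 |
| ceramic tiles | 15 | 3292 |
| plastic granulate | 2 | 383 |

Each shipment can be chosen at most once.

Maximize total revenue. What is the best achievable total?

Taking the top-ratio shipments first gives bottled goods + ceramic tiles + plastic granulate for 5671 (27 m³).
Dropping plastic granulate frees 2 m³; slotting in glassware cases (4 m³) lifts the total to 5812 at 29 m³.
Runner-up bottled goods + ceramic tiles + plastic granulate tops out at 5671.

5812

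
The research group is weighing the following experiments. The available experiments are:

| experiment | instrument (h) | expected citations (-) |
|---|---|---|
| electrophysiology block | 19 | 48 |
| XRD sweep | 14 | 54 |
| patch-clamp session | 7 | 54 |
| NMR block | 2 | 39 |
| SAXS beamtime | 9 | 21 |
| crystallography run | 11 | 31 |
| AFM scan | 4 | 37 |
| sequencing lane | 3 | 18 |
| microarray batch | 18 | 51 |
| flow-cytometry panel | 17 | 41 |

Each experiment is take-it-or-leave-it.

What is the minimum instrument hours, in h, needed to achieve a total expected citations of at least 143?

16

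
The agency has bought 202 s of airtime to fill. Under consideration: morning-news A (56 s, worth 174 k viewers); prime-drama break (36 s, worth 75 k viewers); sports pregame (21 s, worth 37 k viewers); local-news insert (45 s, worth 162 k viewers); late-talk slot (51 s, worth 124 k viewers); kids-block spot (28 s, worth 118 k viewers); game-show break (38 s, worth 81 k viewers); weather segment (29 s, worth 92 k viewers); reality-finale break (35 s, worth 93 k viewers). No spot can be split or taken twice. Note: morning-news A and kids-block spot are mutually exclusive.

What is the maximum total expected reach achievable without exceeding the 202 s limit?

Ranking by ratio (expected reach/s): kids-block spot 4.21, local-news insert 3.60, weather segment 3.17.
Taking morning-news A + prime-drama break + local-news insert + weather segment + reality-finale break: 201 s used, 596 in expected reach.

596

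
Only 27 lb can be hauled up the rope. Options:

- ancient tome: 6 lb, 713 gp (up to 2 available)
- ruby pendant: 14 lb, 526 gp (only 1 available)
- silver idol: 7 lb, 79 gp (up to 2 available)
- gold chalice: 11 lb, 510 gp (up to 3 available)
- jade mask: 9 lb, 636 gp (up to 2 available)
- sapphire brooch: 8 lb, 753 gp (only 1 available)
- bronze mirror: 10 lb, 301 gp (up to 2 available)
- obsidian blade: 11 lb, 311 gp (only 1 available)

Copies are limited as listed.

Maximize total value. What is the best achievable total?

2258

Ranking by ratio (value/lb): ancient tome 118.83, sapphire brooch 94.12, jade mask 70.67, gold chalice 46.36.
The ratio ordering already packs tightly: 2×ancient tome + silver idol + sapphire brooch, 27 lb, 2258.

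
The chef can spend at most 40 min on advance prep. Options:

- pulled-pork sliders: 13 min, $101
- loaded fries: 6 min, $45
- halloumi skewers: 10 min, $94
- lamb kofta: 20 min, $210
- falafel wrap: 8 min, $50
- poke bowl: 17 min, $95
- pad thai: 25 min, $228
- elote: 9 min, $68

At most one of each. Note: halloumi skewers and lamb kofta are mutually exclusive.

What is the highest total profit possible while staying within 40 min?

Pulled-pork sliders + loaded fries + lamb kofta uses 39 of the 40 min and totals 356.
The closest alternative, loaded fries + pad thai + elote, reaches only 341.

356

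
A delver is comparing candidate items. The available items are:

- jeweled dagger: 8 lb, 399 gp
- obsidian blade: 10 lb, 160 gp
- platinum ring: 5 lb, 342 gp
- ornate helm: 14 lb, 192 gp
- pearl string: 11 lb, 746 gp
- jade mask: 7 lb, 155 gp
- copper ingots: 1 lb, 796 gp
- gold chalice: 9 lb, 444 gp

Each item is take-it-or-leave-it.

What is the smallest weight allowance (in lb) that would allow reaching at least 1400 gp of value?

12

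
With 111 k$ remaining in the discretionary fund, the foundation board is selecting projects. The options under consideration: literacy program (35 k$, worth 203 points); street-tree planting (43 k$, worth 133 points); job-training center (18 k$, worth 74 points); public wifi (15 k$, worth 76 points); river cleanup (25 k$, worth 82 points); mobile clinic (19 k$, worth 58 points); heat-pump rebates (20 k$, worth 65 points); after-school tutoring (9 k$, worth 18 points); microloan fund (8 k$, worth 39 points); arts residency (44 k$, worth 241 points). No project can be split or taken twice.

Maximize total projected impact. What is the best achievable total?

Taking literacy program + public wifi + after-school tutoring + microloan fund + arts residency: 111 k$ used, 577 in projected impact.
The closest alternative, literacy program + public wifi + microloan fund + arts residency, reaches only 559.

577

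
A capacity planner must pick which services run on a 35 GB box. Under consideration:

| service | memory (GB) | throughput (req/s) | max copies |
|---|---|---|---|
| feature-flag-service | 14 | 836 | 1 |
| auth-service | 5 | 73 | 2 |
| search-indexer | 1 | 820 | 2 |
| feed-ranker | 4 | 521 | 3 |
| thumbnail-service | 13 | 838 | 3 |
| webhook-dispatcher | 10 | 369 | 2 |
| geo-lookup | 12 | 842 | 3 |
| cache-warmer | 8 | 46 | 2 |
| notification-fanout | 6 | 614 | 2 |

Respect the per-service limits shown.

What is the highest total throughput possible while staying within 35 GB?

By throughput per GB: search-indexer 820.00, feed-ranker 130.25, notification-fanout 102.33, geo-lookup 70.17 lead.
A density-first pass picks auth-service + 2×search-indexer + 3×feed-ranker + 2×notification-fanout — 4504 at 31 GB.
Replace auth-service and feed-ranker with geo-lookup: the trade gains 248 net, giving 4752 at 34 GB.

4752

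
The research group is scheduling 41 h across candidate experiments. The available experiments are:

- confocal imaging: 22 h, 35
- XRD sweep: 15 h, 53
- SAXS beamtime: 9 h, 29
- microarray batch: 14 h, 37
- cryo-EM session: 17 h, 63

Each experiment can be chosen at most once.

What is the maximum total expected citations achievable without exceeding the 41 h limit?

145

The ratio ordering already packs tightly: XRD sweep + SAXS beamtime + cryo-EM session, 41 h, 145.
An exhaustive check of the 32 subsets confirms 145.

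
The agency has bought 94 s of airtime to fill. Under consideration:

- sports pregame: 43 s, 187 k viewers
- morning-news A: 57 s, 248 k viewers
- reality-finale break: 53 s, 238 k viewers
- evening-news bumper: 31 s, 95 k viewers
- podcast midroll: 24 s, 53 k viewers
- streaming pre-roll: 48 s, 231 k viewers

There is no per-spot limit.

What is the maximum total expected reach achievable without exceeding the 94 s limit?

418

Sports pregame + streaming pre-roll uses 91 of the 94 s and totals 418.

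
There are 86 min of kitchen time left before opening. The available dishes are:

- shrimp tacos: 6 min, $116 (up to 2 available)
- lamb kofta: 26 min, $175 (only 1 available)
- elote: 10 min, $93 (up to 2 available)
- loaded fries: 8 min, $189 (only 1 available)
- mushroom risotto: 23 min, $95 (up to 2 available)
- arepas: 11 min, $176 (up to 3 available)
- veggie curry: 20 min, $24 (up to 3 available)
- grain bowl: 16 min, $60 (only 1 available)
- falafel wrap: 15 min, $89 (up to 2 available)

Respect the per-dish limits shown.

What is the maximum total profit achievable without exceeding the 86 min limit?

The ratio heuristic lands on 2×shrimp tacos + 2×elote + loaded fries + 3×arepas (1135) but leaves 13 min idle.
The 10 min tied up in elote is better spent on mushroom risotto — total rises to 1137 (86 min).

1137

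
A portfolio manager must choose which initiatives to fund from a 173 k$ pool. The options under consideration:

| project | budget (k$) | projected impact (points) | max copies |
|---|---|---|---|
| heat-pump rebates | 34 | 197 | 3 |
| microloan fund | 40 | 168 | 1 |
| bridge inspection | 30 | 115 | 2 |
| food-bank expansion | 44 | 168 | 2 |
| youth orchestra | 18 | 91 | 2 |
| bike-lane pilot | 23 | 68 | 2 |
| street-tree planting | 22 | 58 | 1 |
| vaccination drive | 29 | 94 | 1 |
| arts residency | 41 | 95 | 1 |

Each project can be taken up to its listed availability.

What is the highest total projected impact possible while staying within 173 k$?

By projected impact per k$: heat-pump rebates 5.79, youth orchestra 5.06, microloan fund 4.20 lead.
3×heat-pump rebates + bridge inspection + 2×youth orchestra uses 168 of the 173 k$ and totals 888.
That's the maximum — no swap from here does better than 888.

888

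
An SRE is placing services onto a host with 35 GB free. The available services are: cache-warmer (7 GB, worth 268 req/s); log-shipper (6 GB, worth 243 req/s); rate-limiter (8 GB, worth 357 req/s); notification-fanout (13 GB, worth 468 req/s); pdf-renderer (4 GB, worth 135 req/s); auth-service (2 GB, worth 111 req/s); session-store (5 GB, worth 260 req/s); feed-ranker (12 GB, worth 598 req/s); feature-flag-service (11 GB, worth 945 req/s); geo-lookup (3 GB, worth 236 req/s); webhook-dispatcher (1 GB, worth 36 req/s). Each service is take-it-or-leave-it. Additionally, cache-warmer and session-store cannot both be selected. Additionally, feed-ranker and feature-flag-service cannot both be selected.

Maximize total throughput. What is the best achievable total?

2152

Log-shipper + rate-limiter + auth-service + session-store + feature-flag-service + geo-lookup uses 35 of the 35 GB and totals 2152.
Runner-up rate-limiter + pdf-renderer + auth-service + session-store + feature-flag-service + geo-lookup + webhook-dispatcher tops out at 2080.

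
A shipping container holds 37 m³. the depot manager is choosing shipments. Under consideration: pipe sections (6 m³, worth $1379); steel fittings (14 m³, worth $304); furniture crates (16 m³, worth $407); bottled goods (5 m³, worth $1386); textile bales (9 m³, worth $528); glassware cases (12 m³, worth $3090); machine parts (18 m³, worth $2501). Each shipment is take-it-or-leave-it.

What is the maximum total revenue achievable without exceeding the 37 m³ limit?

A density-first pass picks pipe sections + bottled goods + textile bales + glassware cases — 6383 at 32 m³.
Replace pipe sections and textile bales with machine parts: the trade gains 594 net, giving 6977 at 35 m³.
The closest alternative, pipe sections + glassware cases + machine parts, reaches only 6970.

6977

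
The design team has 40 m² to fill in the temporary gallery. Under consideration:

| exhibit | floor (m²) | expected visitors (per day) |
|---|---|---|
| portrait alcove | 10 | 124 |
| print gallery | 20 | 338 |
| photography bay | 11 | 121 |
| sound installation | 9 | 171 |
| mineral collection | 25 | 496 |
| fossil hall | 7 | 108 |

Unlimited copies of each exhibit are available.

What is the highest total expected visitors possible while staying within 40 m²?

712

By expected visitors per m²: mineral collection 19.84, sound installation 19.00, print gallery 16.90 lead.
Filling by ratio: sound installation + mineral collection for 667, with 6 m² left unused.
Dropping sound installation frees 9 m²; slotting in 2×fossil hall (14 m²) lifts the total to 712 at 39 m².
That's the maximum — no swap from here does better than 712.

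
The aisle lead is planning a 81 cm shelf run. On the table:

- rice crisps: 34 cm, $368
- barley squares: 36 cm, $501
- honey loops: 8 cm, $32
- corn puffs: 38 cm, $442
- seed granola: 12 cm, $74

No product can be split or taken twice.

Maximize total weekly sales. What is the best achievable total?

The ratio ordering already packs tightly: barley squares + corn puffs, 74 cm, 943.
An exhaustive check of the 32 subsets confirms 943.

943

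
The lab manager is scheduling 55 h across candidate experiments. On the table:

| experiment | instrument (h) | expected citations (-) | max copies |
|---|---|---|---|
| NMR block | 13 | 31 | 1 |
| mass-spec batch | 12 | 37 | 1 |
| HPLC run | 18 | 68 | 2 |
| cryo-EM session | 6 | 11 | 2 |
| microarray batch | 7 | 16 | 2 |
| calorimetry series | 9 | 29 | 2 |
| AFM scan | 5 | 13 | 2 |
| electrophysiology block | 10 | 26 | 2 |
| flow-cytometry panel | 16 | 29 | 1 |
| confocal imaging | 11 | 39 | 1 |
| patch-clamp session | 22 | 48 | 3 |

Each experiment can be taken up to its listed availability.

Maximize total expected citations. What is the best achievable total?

Density check — HPLC run 3.78, confocal imaging 3.55, calorimetry series 3.22 are the best per h.
Taking the top-ratio experiments first gives 2×HPLC run + AFM scan + confocal imaging for 188 (52 h).
The 16 h tied up in AFM scan and confocal imaging is better spent on 2×calorimetry series — total rises to 194 (54 h).

194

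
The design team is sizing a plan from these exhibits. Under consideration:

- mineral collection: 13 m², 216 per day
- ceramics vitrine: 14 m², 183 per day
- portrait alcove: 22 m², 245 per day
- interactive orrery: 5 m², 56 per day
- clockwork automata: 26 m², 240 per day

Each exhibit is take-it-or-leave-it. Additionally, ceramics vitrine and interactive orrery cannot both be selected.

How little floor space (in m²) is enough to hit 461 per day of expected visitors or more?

Need the lightest bundle worth ≥ 461.
mineral collection + portrait alcove: 461 expected visitors at 35 m².
Any bundle with less than 35 m² falls short of 461.

35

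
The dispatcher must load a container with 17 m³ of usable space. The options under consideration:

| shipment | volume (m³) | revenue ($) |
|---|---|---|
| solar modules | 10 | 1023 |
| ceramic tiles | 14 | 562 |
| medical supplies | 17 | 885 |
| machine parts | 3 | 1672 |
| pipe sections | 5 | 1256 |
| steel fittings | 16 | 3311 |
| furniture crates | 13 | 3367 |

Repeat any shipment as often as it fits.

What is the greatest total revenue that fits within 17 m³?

By revenue per m³: machine parts 557.33, furniture crates 259.00, pipe sections 251.20, steel fittings 206.94 lead.
Best packing: 5×machine parts — 15 m³, 8360 total.
Nothing else within 17 m³ beats 8360.

8360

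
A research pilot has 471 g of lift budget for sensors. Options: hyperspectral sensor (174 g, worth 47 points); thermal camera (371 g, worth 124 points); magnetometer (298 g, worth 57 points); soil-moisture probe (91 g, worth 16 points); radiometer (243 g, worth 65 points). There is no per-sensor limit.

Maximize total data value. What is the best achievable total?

140

The ratio ordering already packs tightly: thermal camera + soil-moisture probe, 462 g, 140.
The spare 9 g is too small for any remaining sensor, and no exchange beats 140.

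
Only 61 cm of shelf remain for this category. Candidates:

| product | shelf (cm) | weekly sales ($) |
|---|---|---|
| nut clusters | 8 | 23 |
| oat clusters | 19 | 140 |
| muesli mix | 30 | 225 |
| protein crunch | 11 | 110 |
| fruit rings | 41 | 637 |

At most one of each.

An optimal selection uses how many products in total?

2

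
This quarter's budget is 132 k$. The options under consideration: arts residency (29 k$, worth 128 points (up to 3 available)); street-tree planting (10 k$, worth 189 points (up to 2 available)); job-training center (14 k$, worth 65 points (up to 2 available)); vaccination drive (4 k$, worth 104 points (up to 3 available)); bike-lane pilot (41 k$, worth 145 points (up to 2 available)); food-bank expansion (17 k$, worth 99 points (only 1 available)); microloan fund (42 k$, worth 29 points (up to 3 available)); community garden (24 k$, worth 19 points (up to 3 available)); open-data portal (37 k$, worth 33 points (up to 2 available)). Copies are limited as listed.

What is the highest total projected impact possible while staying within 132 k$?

1110

Taking the top-ratio projects first gives arts residency + 2×street-tree planting + 2×job-training center + 3×vaccination drive + food-bank expansion + community garden for 1066 (130 k$).
Replace job-training center and community garden with arts residency: the trade gains 44 net, giving 1110 at 121 k$.
Every other selection either busts 132 k$ or exceeds an availability limit or fails to beat 1110.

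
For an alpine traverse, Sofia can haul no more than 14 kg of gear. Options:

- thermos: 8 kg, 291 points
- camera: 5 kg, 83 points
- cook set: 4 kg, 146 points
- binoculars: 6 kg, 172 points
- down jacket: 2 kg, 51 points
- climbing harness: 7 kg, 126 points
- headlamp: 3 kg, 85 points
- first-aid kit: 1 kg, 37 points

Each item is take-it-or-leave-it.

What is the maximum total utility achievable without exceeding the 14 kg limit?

488

Filling by ratio: thermos + cook set + first-aid kit for 474, with 1 kg left unused.
Dropping first-aid kit frees 1 kg; slotting in down jacket (2 kg) lifts the total to 488 at 14 kg.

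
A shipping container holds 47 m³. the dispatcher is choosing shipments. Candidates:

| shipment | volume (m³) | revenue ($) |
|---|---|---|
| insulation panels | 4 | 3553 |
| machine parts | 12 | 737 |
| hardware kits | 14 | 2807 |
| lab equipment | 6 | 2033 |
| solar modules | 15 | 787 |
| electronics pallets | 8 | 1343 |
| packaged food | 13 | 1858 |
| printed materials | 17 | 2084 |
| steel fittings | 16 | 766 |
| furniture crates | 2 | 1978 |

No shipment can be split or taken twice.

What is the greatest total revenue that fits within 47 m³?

13572

By revenue per m³: furniture crates 989.00, insulation panels 888.25, lab equipment 338.83, hardware kits 200.50 lead.
Insulation panels + hardware kits + lab equipment + electronics pallets + packaged food + furniture crates uses 47 of the 47 m³ and totals 13572.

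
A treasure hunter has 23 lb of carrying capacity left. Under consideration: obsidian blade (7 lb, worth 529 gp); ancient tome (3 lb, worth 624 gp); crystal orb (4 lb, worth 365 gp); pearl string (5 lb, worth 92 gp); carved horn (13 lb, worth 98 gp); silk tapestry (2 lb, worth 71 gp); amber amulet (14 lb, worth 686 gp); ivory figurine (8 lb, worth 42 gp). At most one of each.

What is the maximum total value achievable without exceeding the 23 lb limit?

By value per lb: ancient tome 208.00, crystal orb 91.25, obsidian blade 75.57 lead.
The ratio heuristic lands on obsidian blade + ancient tome + crystal orb + pearl string + silk tapestry (1681) but leaves 2 lb idle.
Dropping obsidian blade and pearl string frees 12 lb; slotting in amber amulet (14 lb) lifts the total to 1746 at 23 lb.

1746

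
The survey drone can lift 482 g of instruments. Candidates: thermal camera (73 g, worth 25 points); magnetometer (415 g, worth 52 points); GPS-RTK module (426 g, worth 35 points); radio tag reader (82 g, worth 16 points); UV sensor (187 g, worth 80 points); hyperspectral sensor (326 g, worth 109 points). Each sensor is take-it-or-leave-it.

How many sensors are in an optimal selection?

3

Optimal total is 150.
For example thermal camera + radio tag reader + hyperspectral sensor achieves it, using 481 g.
Any selection reaching 150 contains exactly 3 sensors.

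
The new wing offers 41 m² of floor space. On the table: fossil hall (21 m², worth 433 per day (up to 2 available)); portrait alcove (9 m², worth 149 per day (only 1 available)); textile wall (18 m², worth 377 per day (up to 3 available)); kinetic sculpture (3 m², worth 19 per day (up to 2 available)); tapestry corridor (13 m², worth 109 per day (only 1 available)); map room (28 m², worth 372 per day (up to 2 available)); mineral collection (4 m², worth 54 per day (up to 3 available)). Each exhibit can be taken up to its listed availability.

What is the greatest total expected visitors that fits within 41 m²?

810

Density check — textile wall 20.94, fossil hall 20.62, portrait alcove 16.56 are the best per m².
Greedy by ratio would take 2×textile wall + mineral collection: 40 m² used, total 808.
Dropping textile wall and mineral collection frees 22 m²; slotting in fossil hall (21 m²) lifts the total to 810 at 39 m².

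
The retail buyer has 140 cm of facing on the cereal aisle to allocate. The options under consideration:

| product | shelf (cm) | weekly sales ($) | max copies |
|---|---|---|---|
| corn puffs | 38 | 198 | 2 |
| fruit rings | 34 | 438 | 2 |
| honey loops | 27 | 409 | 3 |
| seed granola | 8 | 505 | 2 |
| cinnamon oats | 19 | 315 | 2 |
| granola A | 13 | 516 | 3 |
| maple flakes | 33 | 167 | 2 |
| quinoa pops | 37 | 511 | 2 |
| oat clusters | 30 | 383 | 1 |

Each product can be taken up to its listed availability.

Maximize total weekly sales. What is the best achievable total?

Greedy by ratio would take honey loops + 2×seed granola + 2×cinnamon oats + 3×granola A: 120 cm used, total 3597.
Dropping cinnamon oats frees 19 cm; slotting in quinoa pops (37 cm) lifts the total to 3793 at 138 cm.

3793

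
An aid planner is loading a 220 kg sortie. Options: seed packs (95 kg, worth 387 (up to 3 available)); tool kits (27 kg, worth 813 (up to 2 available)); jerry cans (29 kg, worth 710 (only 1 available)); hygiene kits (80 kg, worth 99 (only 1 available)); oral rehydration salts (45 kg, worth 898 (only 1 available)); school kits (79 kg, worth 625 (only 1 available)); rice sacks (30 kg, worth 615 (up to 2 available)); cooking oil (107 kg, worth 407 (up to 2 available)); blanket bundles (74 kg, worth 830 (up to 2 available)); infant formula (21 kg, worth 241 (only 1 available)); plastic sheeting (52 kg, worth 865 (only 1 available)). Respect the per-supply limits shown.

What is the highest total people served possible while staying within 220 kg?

4714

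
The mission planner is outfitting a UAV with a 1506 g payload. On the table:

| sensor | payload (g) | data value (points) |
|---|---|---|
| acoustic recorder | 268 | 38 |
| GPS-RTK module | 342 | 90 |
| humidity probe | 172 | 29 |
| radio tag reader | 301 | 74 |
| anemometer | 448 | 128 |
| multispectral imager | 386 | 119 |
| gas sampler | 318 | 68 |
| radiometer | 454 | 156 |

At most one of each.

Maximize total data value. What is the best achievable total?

Ranking by ratio (data value/g): radiometer 0.34, multispectral imager 0.31, anemometer 0.29.
Taking the top-ratio sensors first gives humidity probe + anemometer + multispectral imager + radiometer for 432 (1460 g).
Replace humidity probe and anemometer with GPS-RTK module + radio tag reader: the trade gains 7 net, giving 439 at 1483 g.
Runner-up GPS-RTK module + multispectral imager + gas sampler + radiometer tops out at 433.

439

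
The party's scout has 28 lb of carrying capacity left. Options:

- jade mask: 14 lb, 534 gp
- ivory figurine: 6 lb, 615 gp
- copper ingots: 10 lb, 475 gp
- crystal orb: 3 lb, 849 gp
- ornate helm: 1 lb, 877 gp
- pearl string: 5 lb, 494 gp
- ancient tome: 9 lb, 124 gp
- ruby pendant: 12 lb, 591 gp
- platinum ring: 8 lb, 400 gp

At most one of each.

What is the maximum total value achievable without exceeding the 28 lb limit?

3426

Greedy by ratio would take ivory figurine + crystal orb + ornate helm + pearl string + platinum ring: 23 lb used, total 3235.
Replace platinum ring with ruby pendant: the trade gains 191 net, giving 3426 at 27 lb.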